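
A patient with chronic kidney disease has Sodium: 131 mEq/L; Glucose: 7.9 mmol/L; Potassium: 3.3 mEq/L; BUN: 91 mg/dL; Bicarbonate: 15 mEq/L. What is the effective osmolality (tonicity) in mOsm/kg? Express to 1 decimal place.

269.9 mOsm/kg

Effective osmolality excludes urea (freely permeant across cell membranes):
2·Na + glucose
= 2·131 + 7.9
= 262 + 7.9
= 269.9 mOsm/kg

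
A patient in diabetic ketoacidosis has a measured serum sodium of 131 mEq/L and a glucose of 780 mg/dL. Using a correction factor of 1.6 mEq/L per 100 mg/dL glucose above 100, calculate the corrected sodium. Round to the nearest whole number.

142 mEq/L

Corrected Na = measured Na + 1.6 · (glucose − 100)/100
= 131 + 1.6 · (780 − 100)/100
= 131 + 10.9
= 141.9 mEq/L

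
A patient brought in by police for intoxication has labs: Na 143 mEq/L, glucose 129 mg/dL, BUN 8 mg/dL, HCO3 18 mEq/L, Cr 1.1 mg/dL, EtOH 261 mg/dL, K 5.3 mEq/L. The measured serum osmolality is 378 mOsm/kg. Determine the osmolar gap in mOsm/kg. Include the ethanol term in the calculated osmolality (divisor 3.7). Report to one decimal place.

11.4 mOsm/kg

Calculated osmolality = 2·Na + glucose/18 + BUN/2.8 + ethanol/3.7
= 2·143 + 129/18 + 8/2.8 + 261/3.7
= 286 + 7.17 + 2.86 + 70.54
= 366.57 mOsm/kg ≈ 366.6 mOsm/kg
Osmolar gap = measured − calculated = 378 − 366.6 = 11.4 mOsm/kg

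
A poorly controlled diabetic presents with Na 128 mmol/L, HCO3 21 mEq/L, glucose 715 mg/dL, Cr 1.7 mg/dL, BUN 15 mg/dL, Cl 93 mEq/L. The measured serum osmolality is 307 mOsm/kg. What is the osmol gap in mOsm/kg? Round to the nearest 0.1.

Calculated osmolality = 2·Na + glucose/18 + BUN/2.8
= 2·128 + 715/18 + 15/2.8
= 256 + 39.72 + 5.36
= 301.08 mOsm/kg ≈ 301.1 mOsm/kg
Osmolar gap = measured − calculated = 307 − 301.1 = 5.9 mOsm/kg

5.9 mOsm/kg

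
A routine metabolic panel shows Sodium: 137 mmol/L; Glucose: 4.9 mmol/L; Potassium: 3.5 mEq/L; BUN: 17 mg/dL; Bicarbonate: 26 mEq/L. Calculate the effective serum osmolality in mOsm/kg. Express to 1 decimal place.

278.9 mOsm/kg

Effective osmolality excludes urea (freely permeant across cell membranes):
2·Na + glucose
= 2·137 + 4.9
= 274 + 4.9
= 278.9 mOsm/kg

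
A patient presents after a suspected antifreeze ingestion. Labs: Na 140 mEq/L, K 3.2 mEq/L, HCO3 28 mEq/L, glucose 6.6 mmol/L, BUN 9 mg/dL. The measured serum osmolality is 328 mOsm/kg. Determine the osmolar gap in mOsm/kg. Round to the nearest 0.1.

Calculated osmolality = 2·Na + glucose + BUN/2.8
= 2·140 + 6.6 + 9/2.8
= 280 + 6.60 + 3.21
= 289.81 mOsm/kg ≈ 289.8 mOsm/kg
Osmolar gap = measured − calculated = 328 − 289.8 = 38.2 mOsm/kg

38.2 mOsm/kg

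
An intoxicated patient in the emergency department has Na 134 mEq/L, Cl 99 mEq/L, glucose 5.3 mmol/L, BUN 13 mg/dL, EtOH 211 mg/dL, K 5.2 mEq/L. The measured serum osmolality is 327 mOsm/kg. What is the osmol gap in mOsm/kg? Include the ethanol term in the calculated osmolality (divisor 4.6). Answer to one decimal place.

Calculated osmolality = 2·Na + glucose + BUN/2.8 + ethanol/4.6
= 2·134 + 5.3 + 13/2.8 + 211/4.6
= 268 + 5.30 + 4.64 + 45.87
= 323.81 mOsm/kg ≈ 323.8 mOsm/kg
Osmolar gap = measured − calculated = 327 − 323.8 = 3.2 mOsm/kg

3.2 mOsm/kg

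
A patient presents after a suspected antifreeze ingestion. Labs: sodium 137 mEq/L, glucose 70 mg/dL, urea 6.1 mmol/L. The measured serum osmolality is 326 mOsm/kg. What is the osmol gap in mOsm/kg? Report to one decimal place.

Calculated osmolality = 2·Na + glucose/18 + urea
= 2·137 + 70/18 + 6.1
= 274 + 3.89 + 6.10
= 283.99 mOsm/kg ≈ 284.0 mOsm/kg
Osmolar gap = measured − calculated = 326 − 284.0 = 42.0 mOsm/kg

42.0 mOsm/kg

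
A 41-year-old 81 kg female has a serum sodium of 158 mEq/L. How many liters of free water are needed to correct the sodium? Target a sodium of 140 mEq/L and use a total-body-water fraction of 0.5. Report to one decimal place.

5.2 L

TBW = 0.5 · 81 = 40.5 L
Free water deficit = TBW · (Na/140 − 1)
= 40.5 · (158/140 − 1)
= 40.5 · 0.1286
= 5.21 L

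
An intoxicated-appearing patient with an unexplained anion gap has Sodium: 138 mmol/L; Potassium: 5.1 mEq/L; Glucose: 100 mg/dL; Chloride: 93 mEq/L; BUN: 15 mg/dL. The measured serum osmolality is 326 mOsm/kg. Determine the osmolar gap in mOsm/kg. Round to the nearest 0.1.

39.1 mOsm/kg

Calculated osmolality = 2·Na + glucose/18 + BUN/2.8
= 2·138 + 100/18 + 15/2.8
= 276 + 5.56 + 5.36
= 286.92 mOsm/kg ≈ 286.9 mOsm/kg
Osmolar gap = measured − calculated = 326 − 286.9 = 39.1 mOsm/kg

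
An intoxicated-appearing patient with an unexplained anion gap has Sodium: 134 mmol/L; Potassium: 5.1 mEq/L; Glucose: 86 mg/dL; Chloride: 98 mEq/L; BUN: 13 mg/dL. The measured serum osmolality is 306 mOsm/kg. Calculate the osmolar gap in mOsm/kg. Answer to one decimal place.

28.6 mOsm/kg

Calculated osmolality = 2·Na + glucose/18 + BUN/2.8
= 2·134 + 86/18 + 13/2.8
= 268 + 4.78 + 4.64
= 277.42 mOsm/kg ≈ 277.4 mOsm/kg
Osmolar gap = measured − calculated = 306 − 277.4 = 28.6 mOsm/kg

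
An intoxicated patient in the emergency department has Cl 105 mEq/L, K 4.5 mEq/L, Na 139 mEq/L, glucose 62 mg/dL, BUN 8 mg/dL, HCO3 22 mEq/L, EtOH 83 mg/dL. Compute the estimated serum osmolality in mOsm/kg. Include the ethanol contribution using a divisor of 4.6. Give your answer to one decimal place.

Calculated osmolality = 2·Na + glucose/18 + BUN/2.8 + ethanol/4.6
= 2·139 + 62/18 + 8/2.8 + 83/4.6
= 278 + 3.44 + 2.86 + 18.04
= 302.34 mOsm/kg

302.3 mOsm/kg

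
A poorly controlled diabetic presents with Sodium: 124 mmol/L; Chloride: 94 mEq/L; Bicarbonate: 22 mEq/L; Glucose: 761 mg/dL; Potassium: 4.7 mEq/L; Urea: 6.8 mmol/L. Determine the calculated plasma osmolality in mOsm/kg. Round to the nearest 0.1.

297.1 mOsm/kg

Calculated osmolality = 2·Na + glucose/18 + urea
= 2·124 + 761/18 + 6.8
= 248 + 42.28 + 6.80
= 297.08 mOsm/kg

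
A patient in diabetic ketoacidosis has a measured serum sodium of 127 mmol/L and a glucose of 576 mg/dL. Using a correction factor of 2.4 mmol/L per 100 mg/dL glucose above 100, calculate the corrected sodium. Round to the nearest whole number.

Corrected Na = measured Na + 2.4 · (glucose − 100)/100
= 127 + 2.4 · (576 − 100)/100
= 127 + 11.4
= 138.4 mmol/L

138 mmol/L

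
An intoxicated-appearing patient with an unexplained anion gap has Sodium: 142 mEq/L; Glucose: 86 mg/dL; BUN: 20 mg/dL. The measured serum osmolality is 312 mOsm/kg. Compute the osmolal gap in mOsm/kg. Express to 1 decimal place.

Calculated osmolality = 2·Na + glucose/18 + BUN/2.8
= 2·142 + 86/18 + 20/2.8
= 284 + 4.78 + 7.14
= 295.92 mOsm/kg ≈ 295.9 mOsm/kg
Osmolar gap = measured − calculated = 312 − 295.9 = 16.1 mOsm/kg

16.1 mOsm/kg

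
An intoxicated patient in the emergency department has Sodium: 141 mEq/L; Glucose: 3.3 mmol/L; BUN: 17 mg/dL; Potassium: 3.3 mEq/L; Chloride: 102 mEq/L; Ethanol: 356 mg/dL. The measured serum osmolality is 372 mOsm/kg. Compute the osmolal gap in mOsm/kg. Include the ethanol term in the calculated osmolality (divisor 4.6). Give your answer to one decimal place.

Calculated osmolality = 2·Na + glucose + BUN/2.8 + ethanol/4.6
= 2·141 + 3.3 + 17/2.8 + 356/4.6
= 282 + 3.30 + 6.07 + 77.39
= 368.76 mOsm/kg ≈ 368.8 mOsm/kg
Osmolar gap = measured − calculated = 372 − 368.8 = 3.2 mOsm/kg

3.2 mOsm/kg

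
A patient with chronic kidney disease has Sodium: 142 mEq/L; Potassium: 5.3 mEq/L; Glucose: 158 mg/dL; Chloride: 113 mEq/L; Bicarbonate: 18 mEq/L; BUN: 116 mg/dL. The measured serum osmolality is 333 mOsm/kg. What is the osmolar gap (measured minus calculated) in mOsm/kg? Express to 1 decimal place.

Calculated osmolality = 2·Na + glucose/18 + BUN/2.8
= 2·142 + 158/18 + 116/2.8
= 284 + 8.78 + 41.43
= 334.21 mOsm/kg ≈ 334.2 mOsm/kg
Osmolar gap = measured − calculated = 333 − 334.2 = -1.2 mOsm/kg

-1.2 mOsm/kg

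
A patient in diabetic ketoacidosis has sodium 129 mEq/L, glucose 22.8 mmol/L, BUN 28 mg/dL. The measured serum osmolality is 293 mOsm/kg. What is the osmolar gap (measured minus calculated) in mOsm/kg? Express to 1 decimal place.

Calculated osmolality = 2·Na + glucose + BUN/2.8
= 2·129 + 22.8 + 28/2.8
= 258 + 22.80 + 10
= 290.8 mOsm/kg ≈ 290.8 mOsm/kg
Osmolar gap = measured − calculated = 293 − 290.8 = 2.2 mOsm/kg

2.2 mOsm/kg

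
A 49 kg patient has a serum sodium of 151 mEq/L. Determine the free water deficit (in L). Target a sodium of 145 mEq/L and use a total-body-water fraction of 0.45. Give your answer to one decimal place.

TBW = 0.45 · 49 = 22.05 L
Free water deficit = TBW · (Na/145 − 1)
= 22.05 · (151/145 − 1)
= 22.05 · 0.0414
= 0.91 L

0.9 L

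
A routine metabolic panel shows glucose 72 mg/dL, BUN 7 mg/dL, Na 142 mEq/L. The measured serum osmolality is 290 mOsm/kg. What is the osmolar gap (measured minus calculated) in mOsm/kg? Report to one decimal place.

-0.5 mOsm/kg

Calculated osmolality = 2·Na + glucose/18 + BUN/2.8
= 2·142 + 72/18 + 7/2.8
= 284 + 4 + 2.50
= 290.5 mOsm/kg ≈ 290.5 mOsm/kg
Osmolar gap = measured − calculated = 290 − 290.5 = -0.5 mOsm/kg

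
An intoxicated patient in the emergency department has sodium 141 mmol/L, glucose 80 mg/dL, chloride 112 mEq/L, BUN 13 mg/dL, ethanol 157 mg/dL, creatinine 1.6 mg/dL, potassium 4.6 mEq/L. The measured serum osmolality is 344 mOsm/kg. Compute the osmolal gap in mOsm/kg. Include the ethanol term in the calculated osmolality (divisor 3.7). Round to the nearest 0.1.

Calculated osmolality = 2·Na + glucose/18 + BUN/2.8 + ethanol/3.7
= 2·141 + 80/18 + 13/2.8 + 157/3.7
= 282 + 4.44 + 4.64 + 42.43
= 333.51 mOsm/kg ≈ 333.5 mOsm/kg
Osmolar gap = measured − calculated = 344 − 333.5 = 10.5 mOsm/kg

10.5 mOsm/kg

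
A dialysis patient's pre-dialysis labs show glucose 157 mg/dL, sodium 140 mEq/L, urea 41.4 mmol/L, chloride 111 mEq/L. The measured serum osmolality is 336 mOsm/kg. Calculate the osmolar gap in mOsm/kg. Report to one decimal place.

5.9 mOsm/kg

Calculated osmolality = 2·Na + glucose/18 + urea
= 2·140 + 157/18 + 41.4
= 280 + 8.72 + 41.40
= 330.12 mOsm/kg ≈ 330.1 mOsm/kg
Osmolar gap = measured − calculated = 336 − 330.1 = 5.9 mOsm/kg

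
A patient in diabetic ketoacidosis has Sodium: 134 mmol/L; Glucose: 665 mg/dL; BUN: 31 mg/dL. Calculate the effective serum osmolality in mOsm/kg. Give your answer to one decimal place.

304.9 mOsm/kg

Effective osmolality excludes urea (freely permeant across cell membranes):
2·Na + glucose/18
= 2·134 + 665/18
= 268 + 36.94
= 304.94 mOsm/kg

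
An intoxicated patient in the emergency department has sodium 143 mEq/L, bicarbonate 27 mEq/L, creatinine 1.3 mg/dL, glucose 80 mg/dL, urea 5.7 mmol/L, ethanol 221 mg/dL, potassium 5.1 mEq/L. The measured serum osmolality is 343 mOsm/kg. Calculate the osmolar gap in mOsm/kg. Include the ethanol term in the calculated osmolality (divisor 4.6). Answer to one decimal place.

Calculated osmolality = 2·Na + glucose/18 + urea + ethanol/4.6
= 2·143 + 80/18 + 5.7 + 221/4.6
= 286 + 4.44 + 5.70 + 48.04
= 344.18 mOsm/kg ≈ 344.2 mOsm/kg
Osmolar gap = measured − calculated = 343 − 344.2 = -1.2 mOsm/kg

-1.2 mOsm/kg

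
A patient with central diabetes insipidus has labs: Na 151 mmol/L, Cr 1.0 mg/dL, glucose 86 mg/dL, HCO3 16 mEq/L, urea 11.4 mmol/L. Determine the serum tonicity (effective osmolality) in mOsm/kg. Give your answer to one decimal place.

Effective osmolality excludes urea (freely permeant across cell membranes):
2·Na + glucose/18
= 2·151 + 86/18
= 302 + 4.78
= 306.78 mOsm/kg

306.8 mOsm/kg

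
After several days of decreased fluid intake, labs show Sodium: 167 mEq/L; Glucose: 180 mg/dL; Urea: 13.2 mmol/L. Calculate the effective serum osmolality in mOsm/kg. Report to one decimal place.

Effective osmolality excludes urea (freely permeant across cell membranes):
2·Na + glucose/18
= 2·167 + 180/18
= 334 + 10
= 344 mOsm/kg

344.0 mOsm/kg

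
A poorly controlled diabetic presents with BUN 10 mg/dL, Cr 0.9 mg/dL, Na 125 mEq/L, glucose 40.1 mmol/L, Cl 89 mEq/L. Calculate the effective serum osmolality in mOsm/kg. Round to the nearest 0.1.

Effective osmolality excludes urea (freely permeant across cell membranes):
2·Na + glucose
= 2·125 + 40.1
= 250 + 40.1
= 290.1 mOsm/kg

290.1 mOsm/kg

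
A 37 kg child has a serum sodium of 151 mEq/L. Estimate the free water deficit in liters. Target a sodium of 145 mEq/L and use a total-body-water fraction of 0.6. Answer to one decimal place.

0.9 L

TBW = 0.6 · 37 = 22.2 L
Free water deficit = TBW · (Na/145 − 1)
= 22.2 · (151/145 − 1)
= 22.2 · 0.0414
= 0.92 L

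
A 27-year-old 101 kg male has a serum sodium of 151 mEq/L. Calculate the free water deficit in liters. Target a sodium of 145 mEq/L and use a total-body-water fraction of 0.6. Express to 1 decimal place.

2.5 L

TBW = 0.6 · 101 = 60.6 L
Free water deficit = TBW · (Na/145 − 1)
= 60.6 · (151/145 − 1)
= 60.6 · 0.0414
= 2.51 L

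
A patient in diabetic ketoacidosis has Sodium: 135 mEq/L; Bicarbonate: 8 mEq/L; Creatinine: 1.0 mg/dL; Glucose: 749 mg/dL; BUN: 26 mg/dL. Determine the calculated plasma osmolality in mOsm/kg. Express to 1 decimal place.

Calculated osmolality = 2·Na + glucose/18 + BUN/2.8
= 2·135 + 749/18 + 26/2.8
= 270 + 41.61 + 9.29
= 320.9 mOsm/kg

320.9 mOsm/kg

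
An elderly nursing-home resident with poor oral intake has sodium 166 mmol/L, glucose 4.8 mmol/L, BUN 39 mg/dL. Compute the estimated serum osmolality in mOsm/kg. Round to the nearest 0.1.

Calculated osmolality = 2·Na + glucose + BUN/2.8
= 2·166 + 4.8 + 39/2.8
= 332 + 4.80 + 13.93
= 350.73 mOsm/kg

350.7 mOsm/kg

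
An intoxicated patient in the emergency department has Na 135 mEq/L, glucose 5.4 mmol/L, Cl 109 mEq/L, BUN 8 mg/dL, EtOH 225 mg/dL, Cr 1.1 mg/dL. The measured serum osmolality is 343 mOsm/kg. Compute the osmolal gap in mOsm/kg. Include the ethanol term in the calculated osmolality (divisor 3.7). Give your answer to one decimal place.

Calculated osmolality = 2·Na + glucose + BUN/2.8 + ethanol/3.7
= 2·135 + 5.4 + 8/2.8 + 225/3.7
= 270 + 5.40 + 2.86 + 60.81
= 339.07 mOsm/kg ≈ 339.1 mOsm/kg
Osmolar gap = measured − calculated = 343 − 339.1 = 3.9 mOsm/kg

3.9 mOsm/kg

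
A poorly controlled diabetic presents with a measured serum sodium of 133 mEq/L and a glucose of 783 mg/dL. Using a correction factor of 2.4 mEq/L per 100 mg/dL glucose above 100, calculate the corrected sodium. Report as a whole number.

Corrected Na = measured Na + 2.4 · (glucose − 100)/100
= 133 + 2.4 · (783 − 100)/100
= 133 + 16.4
= 149.4 mEq/L

149 mEq/L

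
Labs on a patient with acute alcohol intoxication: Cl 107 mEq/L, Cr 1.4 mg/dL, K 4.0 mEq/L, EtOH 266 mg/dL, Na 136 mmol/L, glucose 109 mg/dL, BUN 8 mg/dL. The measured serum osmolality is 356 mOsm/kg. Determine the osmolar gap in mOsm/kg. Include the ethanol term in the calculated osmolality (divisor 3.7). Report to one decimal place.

3.2 mOsm/kg

Calculated osmolality = 2·Na + glucose/18 + BUN/2.8 + ethanol/3.7
= 2·136 + 109/18 + 8/2.8 + 266/3.7
= 272 + 6.06 + 2.86 + 71.89
= 352.81 mOsm/kg ≈ 352.8 mOsm/kg
Osmolar gap = measured − calculated = 356 − 352.8 = 3.2 mOsm/kg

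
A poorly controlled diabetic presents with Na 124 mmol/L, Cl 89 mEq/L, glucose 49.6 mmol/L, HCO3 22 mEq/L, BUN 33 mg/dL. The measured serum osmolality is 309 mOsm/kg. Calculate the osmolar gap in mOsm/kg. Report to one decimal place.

-0.4 mOsm/kg

Calculated osmolality = 2·Na + glucose + BUN/2.8
= 2·124 + 49.6 + 33/2.8
= 248 + 49.60 + 11.79
= 309.39 mOsm/kg ≈ 309.4 mOsm/kg
Osmolar gap = measured − calculated = 309 − 309.4 = -0.4 mOsm/kg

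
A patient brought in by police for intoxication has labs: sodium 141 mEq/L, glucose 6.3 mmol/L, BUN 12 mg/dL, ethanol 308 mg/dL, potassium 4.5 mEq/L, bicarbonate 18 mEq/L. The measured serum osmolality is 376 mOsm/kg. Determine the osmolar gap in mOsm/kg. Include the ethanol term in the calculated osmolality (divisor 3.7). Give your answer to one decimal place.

Calculated osmolality = 2·Na + glucose + BUN/2.8 + ethanol/3.7
= 2·141 + 6.3 + 12/2.8 + 308/3.7
= 282 + 6.30 + 4.29 + 83.24
= 375.83 mOsm/kg ≈ 375.8 mOsm/kg
Osmolar gap = measured − calculated = 376 − 375.8 = 0.2 mOsm/kg

0.2 mOsm/kg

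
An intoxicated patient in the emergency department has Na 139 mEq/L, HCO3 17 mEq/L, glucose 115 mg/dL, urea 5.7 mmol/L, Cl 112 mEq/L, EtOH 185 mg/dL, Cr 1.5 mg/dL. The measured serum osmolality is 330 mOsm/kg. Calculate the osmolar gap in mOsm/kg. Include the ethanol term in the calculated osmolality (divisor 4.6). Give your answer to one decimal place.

-0.3 mOsm/kg

Calculated osmolality = 2·Na + glucose/18 + urea + ethanol/4.6
= 2·139 + 115/18 + 5.7 + 185/4.6
= 278 + 6.39 + 5.70 + 40.22
= 330.31 mOsm/kg ≈ 330.3 mOsm/kg
Osmolar gap = measured − calculated = 330 − 330.3 = -0.3 mOsm/kg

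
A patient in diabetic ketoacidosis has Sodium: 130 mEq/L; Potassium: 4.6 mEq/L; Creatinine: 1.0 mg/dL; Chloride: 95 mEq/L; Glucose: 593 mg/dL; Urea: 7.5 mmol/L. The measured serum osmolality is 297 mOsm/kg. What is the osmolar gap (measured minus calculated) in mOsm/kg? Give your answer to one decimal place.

Calculated osmolality = 2·Na + glucose/18 + urea
= 2·130 + 593/18 + 7.5
= 260 + 32.94 + 7.50
= 300.44 mOsm/kg ≈ 300.4 mOsm/kg
Osmolar gap = measured − calculated = 297 − 300.4 = -3.4 mOsm/kg

-3.4 mOsm/kg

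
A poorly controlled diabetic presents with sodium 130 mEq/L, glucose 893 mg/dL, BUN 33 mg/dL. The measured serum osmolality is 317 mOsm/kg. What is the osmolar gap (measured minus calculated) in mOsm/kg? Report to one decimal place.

Calculated osmolality = 2·Na + glucose/18 + BUN/2.8
= 2·130 + 893/18 + 33/2.8
= 260 + 49.61 + 11.79
= 321.4 mOsm/kg ≈ 321.4 mOsm/kg
Osmolar gap = measured − calculated = 317 − 321.4 = -4.4 mOsm/kg

-4.4 mOsm/kg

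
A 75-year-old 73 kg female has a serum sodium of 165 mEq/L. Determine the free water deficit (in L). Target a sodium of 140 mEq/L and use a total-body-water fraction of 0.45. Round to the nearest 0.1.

TBW = 0.45 · 73 = 32.85 L
Free water deficit = TBW · (Na/140 − 1)
= 32.85 · (165/140 − 1)
= 32.85 · 0.1786
= 5.87 L

5.9 L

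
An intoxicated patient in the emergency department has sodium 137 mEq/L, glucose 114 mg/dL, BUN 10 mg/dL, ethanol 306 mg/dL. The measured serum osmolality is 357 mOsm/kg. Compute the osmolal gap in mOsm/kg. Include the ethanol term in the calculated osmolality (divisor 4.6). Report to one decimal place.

6.6 mOsm/kg

Calculated osmolality = 2·Na + glucose/18 + BUN/2.8 + ethanol/4.6
= 2·137 + 114/18 + 10/2.8 + 306/4.6
= 274 + 6.33 + 3.57 + 66.52
= 350.42 mOsm/kg ≈ 350.4 mOsm/kg
Osmolar gap = measured − calculated = 357 − 350.4 = 6.6 mOsm/kg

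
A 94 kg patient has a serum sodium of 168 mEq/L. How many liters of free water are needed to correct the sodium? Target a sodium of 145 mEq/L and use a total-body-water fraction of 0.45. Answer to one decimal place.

TBW = 0.45 · 94 = 42.3 L
Free water deficit = TBW · (Na/145 − 1)
= 42.3 · (168/145 − 1)
= 42.3 · 0.1586
= 6.71 L

6.7 L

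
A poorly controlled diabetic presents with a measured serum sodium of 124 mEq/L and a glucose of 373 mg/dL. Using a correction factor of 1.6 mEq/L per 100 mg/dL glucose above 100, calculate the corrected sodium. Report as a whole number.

128 mEq/L

Corrected Na = measured Na + 1.6 · (glucose − 100)/100
= 124 + 1.6 · (373 − 100)/100
= 124 + 4.4
= 128.4 mEq/L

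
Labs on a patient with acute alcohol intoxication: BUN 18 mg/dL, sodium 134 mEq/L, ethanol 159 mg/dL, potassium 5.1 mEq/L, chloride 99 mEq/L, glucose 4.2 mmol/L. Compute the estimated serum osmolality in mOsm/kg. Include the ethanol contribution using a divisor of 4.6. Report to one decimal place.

Calculated osmolality = 2·Na + glucose + BUN/2.8 + ethanol/4.6
= 2·134 + 4.2 + 18/2.8 + 159/4.6
= 268 + 4.20 + 6.43 + 34.57
= 313.2 mOsm/kg

313.2 mOsm/kg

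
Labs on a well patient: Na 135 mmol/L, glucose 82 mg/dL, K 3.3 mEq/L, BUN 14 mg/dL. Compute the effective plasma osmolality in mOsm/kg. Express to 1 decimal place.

274.6 mOsm/kg

Effective osmolality excludes urea (freely permeant across cell membranes):
2·Na + glucose/18
= 2·135 + 82/18
= 270 + 4.56
= 274.56 mOsm/kg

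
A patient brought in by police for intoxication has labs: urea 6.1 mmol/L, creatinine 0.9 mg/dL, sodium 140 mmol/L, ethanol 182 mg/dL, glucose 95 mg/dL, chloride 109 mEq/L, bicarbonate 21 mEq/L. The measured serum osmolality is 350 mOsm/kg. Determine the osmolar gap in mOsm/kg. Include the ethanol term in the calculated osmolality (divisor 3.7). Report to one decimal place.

9.4 mOsm/kg

Calculated osmolality = 2·Na + glucose/18 + urea + ethanol/3.7
= 2·140 + 95/18 + 6.1 + 182/3.7
= 280 + 5.28 + 6.10 + 49.19
= 340.57 mOsm/kg ≈ 340.6 mOsm/kg
Osmolar gap = measured − calculated = 350 − 340.6 = 9.4 mOsm/kg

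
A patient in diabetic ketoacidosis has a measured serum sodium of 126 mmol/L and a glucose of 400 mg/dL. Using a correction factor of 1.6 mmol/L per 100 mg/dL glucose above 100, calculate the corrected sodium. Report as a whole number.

131 mmol/L

Corrected Na = measured Na + 1.6 · (glucose − 100)/100
= 126 + 1.6 · (400 − 100)/100
= 126 + 4.8
= 130.8 mmol/L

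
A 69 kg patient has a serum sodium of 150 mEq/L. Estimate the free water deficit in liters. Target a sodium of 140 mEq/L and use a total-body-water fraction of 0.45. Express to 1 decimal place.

TBW = 0.45 · 69 = 31.05 L
Free water deficit = TBW · (Na/140 − 1)
= 31.05 · (150/140 − 1)
= 31.05 · 0.0714
= 2.22 L

2.2 L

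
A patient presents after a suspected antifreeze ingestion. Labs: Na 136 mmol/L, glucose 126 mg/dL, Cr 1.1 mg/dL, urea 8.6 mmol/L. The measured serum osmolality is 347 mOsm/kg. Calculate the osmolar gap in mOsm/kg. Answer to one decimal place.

59.4 mOsm/kg

Calculated osmolality = 2·Na + glucose/18 + urea
= 2·136 + 126/18 + 8.6
= 272 + 7 + 8.60
= 287.6 mOsm/kg ≈ 287.6 mOsm/kg
Osmolar gap = measured − calculated = 347 − 287.6 = 59.4 mOsm/kg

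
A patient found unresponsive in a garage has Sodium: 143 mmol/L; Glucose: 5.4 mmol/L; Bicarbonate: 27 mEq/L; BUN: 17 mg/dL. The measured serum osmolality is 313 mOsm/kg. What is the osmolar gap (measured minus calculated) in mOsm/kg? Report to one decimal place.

Calculated osmolality = 2·Na + glucose + BUN/2.8
= 2·143 + 5.4 + 17/2.8
= 286 + 5.40 + 6.07
= 297.47 mOsm/kg ≈ 297.5 mOsm/kg
Osmolar gap = measured − calculated = 313 − 297.5 = 15.5 mOsm/kg

15.5 mOsm/kg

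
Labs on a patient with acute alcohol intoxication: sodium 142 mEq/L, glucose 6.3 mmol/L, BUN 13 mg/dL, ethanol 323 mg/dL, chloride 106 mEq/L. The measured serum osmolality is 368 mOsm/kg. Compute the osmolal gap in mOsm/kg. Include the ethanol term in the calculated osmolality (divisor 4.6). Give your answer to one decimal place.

2.8 mOsm/kg

Calculated osmolality = 2·Na + glucose + BUN/2.8 + ethanol/4.6
= 2·142 + 6.3 + 13/2.8 + 323/4.6
= 284 + 6.30 + 4.64 + 70.22
= 365.16 mOsm/kg ≈ 365.2 mOsm/kg
Osmolar gap = measured − calculated = 368 − 365.2 = 2.8 mOsm/kg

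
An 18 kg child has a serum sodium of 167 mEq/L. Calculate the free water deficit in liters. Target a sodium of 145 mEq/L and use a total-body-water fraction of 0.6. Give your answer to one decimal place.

1.6 L

TBW = 0.6 · 18 = 10.8 L
Free water deficit = TBW · (Na/145 − 1)
= 10.8 · (167/145 − 1)
= 10.8 · 0.1517
= 1.64 L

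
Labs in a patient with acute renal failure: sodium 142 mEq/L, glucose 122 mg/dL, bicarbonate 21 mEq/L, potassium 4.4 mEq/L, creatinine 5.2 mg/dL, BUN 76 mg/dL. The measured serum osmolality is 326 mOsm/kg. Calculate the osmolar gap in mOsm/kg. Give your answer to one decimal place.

8.1 mOsm/kg

Calculated osmolality = 2·Na + glucose/18 + BUN/2.8
= 2·142 + 122/18 + 76/2.8
= 284 + 6.78 + 27.14
= 317.92 mOsm/kg ≈ 317.9 mOsm/kg
Osmolar gap = measured − calculated = 326 − 317.9 = 8.1 mOsm/kg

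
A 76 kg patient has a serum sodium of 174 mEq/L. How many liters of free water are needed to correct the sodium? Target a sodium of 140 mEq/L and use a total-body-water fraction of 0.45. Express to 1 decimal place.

TBW = 0.45 · 76 = 34.2 L
Free water deficit = TBW · (Na/140 − 1)
= 34.2 · (174/140 − 1)
= 34.2 · 0.2429
= 8.31 L

8.3 L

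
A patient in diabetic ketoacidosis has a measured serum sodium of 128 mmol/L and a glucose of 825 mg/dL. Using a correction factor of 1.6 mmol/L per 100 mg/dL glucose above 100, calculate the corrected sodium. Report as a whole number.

140 mmol/L

Corrected Na = measured Na + 1.6 · (glucose − 100)/100
= 128 + 1.6 · (825 − 100)/100
= 128 + 11.6
= 139.6 mmol/L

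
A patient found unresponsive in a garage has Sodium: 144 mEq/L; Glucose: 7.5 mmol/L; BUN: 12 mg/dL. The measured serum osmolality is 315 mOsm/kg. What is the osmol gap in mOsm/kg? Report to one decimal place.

Calculated osmolality = 2·Na + glucose + BUN/2.8
= 2·144 + 7.5 + 12/2.8
= 288 + 7.50 + 4.29
= 299.79 mOsm/kg ≈ 299.8 mOsm/kg
Osmolar gap = measured − calculated = 315 − 299.8 = 15.2 mOsm/kg

15.2 mOsm/kg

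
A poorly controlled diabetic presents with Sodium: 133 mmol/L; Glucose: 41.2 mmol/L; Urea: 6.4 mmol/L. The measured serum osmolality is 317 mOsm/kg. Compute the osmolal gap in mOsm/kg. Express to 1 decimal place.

3.4 mOsm/kg

Calculated osmolality = 2·Na + glucose + urea
= 2·133 + 41.2 + 6.4
= 266 + 41.20 + 6.40
= 313.6 mOsm/kg ≈ 313.6 mOsm/kg
Osmolar gap = measured − calculated = 317 − 313.6 = 3.4 mOsm/kg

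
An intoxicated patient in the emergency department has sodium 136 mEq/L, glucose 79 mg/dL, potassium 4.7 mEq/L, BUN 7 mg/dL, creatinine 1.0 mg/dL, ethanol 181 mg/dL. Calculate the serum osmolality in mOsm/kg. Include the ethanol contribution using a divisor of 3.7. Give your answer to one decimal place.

Calculated osmolality = 2·Na + glucose/18 + BUN/2.8 + ethanol/3.7
= 2·136 + 79/18 + 7/2.8 + 181/3.7
= 272 + 4.39 + 2.50 + 48.92
= 327.81 mOsm/kg

327.8 mOsm/kg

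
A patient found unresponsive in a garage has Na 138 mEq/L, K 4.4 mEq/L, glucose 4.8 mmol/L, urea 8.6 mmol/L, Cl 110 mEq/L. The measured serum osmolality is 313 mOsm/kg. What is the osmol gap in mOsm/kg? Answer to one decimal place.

23.6 mOsm/kg

Calculated osmolality = 2·Na + glucose + urea
= 2·138 + 4.8 + 8.6
= 276 + 4.80 + 8.60
= 289.4 mOsm/kg ≈ 289.4 mOsm/kg
Osmolar gap = measured − calculated = 313 − 289.4 = 23.6 mOsm/kg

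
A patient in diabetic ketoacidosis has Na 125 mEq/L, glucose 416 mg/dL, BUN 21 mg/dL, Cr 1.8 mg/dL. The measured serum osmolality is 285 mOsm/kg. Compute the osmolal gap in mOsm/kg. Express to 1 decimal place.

Calculated osmolality = 2·Na + glucose/18 + BUN/2.8
= 2·125 + 416/18 + 21/2.8
= 250 + 23.11 + 7.50
= 280.61 mOsm/kg ≈ 280.6 mOsm/kg
Osmolar gap = measured − calculated = 285 − 280.6 = 4.4 mOsm/kg

4.4 mOsm/kg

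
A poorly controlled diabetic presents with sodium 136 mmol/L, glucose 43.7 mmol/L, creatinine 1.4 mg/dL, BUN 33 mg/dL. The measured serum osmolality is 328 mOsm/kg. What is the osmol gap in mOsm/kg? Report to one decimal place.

Calculated osmolality = 2·Na + glucose + BUN/2.8
= 2·136 + 43.7 + 33/2.8
= 272 + 43.70 + 11.79
= 327.49 mOsm/kg ≈ 327.5 mOsm/kg
Osmolar gap = measured − calculated = 328 − 327.5 = 0.5 mOsm/kg

0.5 mOsm/kg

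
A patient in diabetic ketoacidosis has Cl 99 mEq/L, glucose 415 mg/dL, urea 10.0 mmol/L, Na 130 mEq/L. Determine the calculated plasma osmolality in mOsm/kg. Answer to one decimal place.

293.1 mOsm/kg

Calculated osmolality = 2·Na + glucose/18 + urea
= 2·130 + 415/18 + 10
= 260 + 23.06 + 10
= 293.06 mOsm/kg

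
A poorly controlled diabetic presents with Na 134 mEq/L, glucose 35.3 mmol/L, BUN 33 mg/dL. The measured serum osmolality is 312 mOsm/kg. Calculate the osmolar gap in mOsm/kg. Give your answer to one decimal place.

Calculated osmolality = 2·Na + glucose + BUN/2.8
= 2·134 + 35.3 + 33/2.8
= 268 + 35.30 + 11.79
= 315.09 mOsm/kg ≈ 315.1 mOsm/kg
Osmolar gap = measured − calculated = 312 − 315.1 = -3.1 mOsm/kg

-3.1 mOsm/kg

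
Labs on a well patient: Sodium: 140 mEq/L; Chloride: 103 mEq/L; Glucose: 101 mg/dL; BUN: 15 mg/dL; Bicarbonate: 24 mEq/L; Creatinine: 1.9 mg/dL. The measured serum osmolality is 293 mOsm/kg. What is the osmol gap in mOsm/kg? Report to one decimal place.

2.0 mOsm/kg

Calculated osmolality = 2·Na + glucose/18 + BUN/2.8
= 2·140 + 101/18 + 15/2.8
= 280 + 5.61 + 5.36
= 290.97 mOsm/kg ≈ 291.0 mOsm/kg
Osmolar gap = measured − calculated = 293 − 291.0 = 2.0 mOsm/kg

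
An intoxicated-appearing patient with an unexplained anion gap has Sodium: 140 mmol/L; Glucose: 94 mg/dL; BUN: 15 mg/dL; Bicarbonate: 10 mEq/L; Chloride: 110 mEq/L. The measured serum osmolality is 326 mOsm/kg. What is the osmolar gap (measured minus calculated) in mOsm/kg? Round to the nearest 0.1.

Calculated osmolality = 2·Na + glucose/18 + BUN/2.8
= 2·140 + 94/18 + 15/2.8
= 280 + 5.22 + 5.36
= 290.58 mOsm/kg ≈ 290.6 mOsm/kg
Osmolar gap = measured − calculated = 326 − 290.6 = 35.4 mOsm/kg

35.4 mOsm/kg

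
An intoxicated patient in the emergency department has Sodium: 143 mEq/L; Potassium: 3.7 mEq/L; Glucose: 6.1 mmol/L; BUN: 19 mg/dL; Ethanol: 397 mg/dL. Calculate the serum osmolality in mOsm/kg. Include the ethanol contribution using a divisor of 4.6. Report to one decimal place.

385.2 mOsm/kg

Calculated osmolality = 2·Na + glucose + BUN/2.8 + ethanol/4.6
= 2·143 + 6.1 + 19/2.8 + 397/4.6
= 286 + 6.10 + 6.79 + 86.30
= 385.19 mOsm/kg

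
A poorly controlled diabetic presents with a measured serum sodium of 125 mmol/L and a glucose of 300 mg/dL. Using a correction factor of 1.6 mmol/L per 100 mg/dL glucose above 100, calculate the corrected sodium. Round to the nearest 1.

Corrected Na = measured Na + 1.6 · (glucose − 100)/100
= 125 + 1.6 · (300 − 100)/100
= 125 + 3.2
= 128.2 mmol/L

128 mmol/L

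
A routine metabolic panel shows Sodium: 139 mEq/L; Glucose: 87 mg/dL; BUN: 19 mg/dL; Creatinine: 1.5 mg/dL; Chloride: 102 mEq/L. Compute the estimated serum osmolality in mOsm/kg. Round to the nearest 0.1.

Calculated osmolality = 2·Na + glucose/18 + BUN/2.8
= 2·139 + 87/18 + 19/2.8
= 278 + 4.83 + 6.79
= 289.62 mOsm/kg

289.6 mOsm/kg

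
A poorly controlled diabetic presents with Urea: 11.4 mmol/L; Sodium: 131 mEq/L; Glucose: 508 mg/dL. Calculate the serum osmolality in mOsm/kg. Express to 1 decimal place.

301.6 mOsm/kg

Calculated osmolality = 2·Na + glucose/18 + urea
= 2·131 + 508/18 + 11.4
= 262 + 28.22 + 11.40
= 301.62 mOsm/kg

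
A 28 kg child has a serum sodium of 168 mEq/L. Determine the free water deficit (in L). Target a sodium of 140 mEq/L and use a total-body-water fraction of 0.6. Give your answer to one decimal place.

3.4 L

TBW = 0.6 · 28 = 16.8 L
Free water deficit = TBW · (Na/140 − 1)
= 16.8 · (168/140 − 1)
= 16.8 · 0.2
= 3.36 L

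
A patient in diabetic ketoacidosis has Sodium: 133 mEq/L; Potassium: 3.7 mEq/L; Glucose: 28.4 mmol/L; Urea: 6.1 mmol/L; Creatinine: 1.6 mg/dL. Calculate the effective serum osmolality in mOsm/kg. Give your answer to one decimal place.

Effective osmolality excludes urea (freely permeant across cell membranes):
2·Na + glucose
= 2·133 + 28.4
= 266 + 28.4
= 294.4 mOsm/kg

294.4 mOsm/kg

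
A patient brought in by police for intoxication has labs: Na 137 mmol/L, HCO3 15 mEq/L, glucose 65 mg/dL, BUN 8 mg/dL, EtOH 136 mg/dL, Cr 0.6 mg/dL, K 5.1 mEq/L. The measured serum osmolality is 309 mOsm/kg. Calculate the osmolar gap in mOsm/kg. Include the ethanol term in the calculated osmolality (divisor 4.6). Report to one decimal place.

-1.0 mOsm/kg

Calculated osmolality = 2·Na + glucose/18 + BUN/2.8 + ethanol/4.6
= 2·137 + 65/18 + 8/2.8 + 136/4.6
= 274 + 3.61 + 2.86 + 29.57
= 310.04 mOsm/kg ≈ 310.0 mOsm/kg
Osmolar gap = measured − calculated = 309 − 310.0 = -1.0 mOsm/kg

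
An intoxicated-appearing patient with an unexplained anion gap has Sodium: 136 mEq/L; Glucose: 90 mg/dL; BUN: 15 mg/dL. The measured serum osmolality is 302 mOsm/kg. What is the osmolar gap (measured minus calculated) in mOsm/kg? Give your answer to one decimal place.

Calculated osmolality = 2·Na + glucose/18 + BUN/2.8
= 2·136 + 90/18 + 15/2.8
= 272 + 5 + 5.36
= 282.36 mOsm/kg ≈ 282.4 mOsm/kg
Osmolar gap = measured − calculated = 302 − 282.4 = 19.6 mOsm/kg

19.6 mOsm/kg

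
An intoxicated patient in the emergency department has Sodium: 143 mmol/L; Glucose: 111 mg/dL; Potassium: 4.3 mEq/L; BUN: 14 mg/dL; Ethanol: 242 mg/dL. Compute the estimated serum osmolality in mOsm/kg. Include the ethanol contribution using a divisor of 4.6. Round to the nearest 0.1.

349.8 mOsm/kg

Calculated osmolality = 2·Na + glucose/18 + BUN/2.8 + ethanol/4.6
= 2·143 + 111/18 + 14/2.8 + 242/4.6
= 286 + 6.17 + 5 + 52.61
= 349.78 mOsm/kg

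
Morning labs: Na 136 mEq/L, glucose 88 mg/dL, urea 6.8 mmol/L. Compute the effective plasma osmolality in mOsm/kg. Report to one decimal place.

Effective osmolality excludes urea (freely permeant across cell membranes):
2·Na + glucose/18
= 2·136 + 88/18
= 272 + 4.89
= 276.89 mOsm/kg

276.9 mOsm/kg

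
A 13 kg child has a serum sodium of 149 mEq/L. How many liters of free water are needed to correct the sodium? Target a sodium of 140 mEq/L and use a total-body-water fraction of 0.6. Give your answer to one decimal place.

TBW = 0.6 · 13 = 7.8 L
Free water deficit = TBW · (Na/140 − 1)
= 7.8 · (149/140 − 1)
= 7.8 · 0.0643
= 0.5 L

0.5 L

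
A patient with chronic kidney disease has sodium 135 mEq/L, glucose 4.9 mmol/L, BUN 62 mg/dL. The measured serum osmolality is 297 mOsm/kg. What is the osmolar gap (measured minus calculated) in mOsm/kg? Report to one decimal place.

Calculated osmolality = 2·Na + glucose + BUN/2.8
= 2·135 + 4.9 + 62/2.8
= 270 + 4.90 + 22.14
= 297.04 mOsm/kg ≈ 297.0 mOsm/kg
Osmolar gap = measured − calculated = 297 − 297.0 = 0.0 mOsm/kg

0.0 mOsm/kg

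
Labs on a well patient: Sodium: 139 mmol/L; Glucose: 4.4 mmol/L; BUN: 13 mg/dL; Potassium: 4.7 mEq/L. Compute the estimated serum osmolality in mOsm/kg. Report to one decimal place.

Calculated osmolality = 2·Na + glucose + BUN/2.8
= 2·139 + 4.4 + 13/2.8
= 278 + 4.40 + 4.64
= 287.04 mOsm/kg

287.0 mOsm/kg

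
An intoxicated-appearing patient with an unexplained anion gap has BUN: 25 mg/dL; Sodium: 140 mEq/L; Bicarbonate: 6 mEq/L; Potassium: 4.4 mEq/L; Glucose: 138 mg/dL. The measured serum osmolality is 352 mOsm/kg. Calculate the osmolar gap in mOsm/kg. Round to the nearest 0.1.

55.4 mOsm/kg

Calculated osmolality = 2·Na + glucose/18 + BUN/2.8
= 2·140 + 138/18 + 25/2.8
= 280 + 7.67 + 8.93
= 296.6 mOsm/kg ≈ 296.6 mOsm/kg
Osmolar gap = measured − calculated = 352 − 296.6 = 55.4 mOsm/kg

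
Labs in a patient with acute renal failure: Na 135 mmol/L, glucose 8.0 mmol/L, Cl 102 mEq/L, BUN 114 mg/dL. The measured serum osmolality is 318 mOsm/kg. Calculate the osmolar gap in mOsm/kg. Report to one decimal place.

Calculated osmolality = 2·Na + glucose + BUN/2.8
= 2·135 + 8 + 114/2.8
= 270 + 8 + 40.71
= 318.71 mOsm/kg ≈ 318.7 mOsm/kg
Osmolar gap = measured − calculated = 318 − 318.7 = -0.7 mOsm/kg

-0.7 mOsm/kg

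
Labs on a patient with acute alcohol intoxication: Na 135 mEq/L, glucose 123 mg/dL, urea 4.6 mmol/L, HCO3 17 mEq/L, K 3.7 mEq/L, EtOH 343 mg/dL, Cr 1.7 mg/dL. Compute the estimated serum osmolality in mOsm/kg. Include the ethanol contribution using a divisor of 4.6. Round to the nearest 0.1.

356.0 mOsm/kg

Calculated osmolality = 2·Na + glucose/18 + urea + ethanol/4.6
= 2·135 + 123/18 + 4.6 + 343/4.6
= 270 + 6.83 + 4.60 + 74.57
= 356 mOsm/kg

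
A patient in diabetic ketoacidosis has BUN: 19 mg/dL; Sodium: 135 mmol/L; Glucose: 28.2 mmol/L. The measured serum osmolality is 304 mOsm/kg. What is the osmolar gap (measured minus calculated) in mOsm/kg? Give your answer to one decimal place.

-1.0 mOsm/kg

Calculated osmolality = 2·Na + glucose + BUN/2.8
= 2·135 + 28.2 + 19/2.8
= 270 + 28.20 + 6.79
= 304.99 mOsm/kg ≈ 305.0 mOsm/kg
Osmolar gap = measured − calculated = 304 − 305.0 = -1.0 mOsm/kg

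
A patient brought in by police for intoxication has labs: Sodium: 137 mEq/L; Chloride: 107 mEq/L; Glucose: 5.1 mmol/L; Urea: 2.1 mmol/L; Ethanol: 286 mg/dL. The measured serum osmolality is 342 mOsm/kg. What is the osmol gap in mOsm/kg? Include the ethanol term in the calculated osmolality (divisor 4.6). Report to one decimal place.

Calculated osmolality = 2·Na + glucose + urea + ethanol/4.6
= 2·137 + 5.1 + 2.1 + 286/4.6
= 274 + 5.10 + 2.10 + 62.17
= 343.37 mOsm/kg ≈ 343.4 mOsm/kg
Osmolar gap = measured − calculated = 342 − 343.4 = -1.4 mOsm/kg

-1.4 mOsm/kg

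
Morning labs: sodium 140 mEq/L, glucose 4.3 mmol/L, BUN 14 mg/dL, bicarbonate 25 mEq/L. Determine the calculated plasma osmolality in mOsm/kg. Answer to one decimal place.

Calculated osmolality = 2·Na + glucose + BUN/2.8
= 2·140 + 4.3 + 14/2.8
= 280 + 4.30 + 5
= 289.3 mOsm/kg

289.3 mOsm/kg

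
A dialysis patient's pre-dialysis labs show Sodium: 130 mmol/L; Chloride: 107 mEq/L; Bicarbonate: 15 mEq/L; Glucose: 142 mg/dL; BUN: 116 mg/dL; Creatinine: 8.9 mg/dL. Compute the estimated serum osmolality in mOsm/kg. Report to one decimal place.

309.3 mOsm/kg

Calculated osmolality = 2·Na + glucose/18 + BUN/2.8
= 2·130 + 142/18 + 116/2.8
= 260 + 7.89 + 41.43
= 309.32 mOsm/kg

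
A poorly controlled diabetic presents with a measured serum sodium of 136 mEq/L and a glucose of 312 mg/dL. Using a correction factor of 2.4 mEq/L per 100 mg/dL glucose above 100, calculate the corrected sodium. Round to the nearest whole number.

Corrected Na = measured Na + 2.4 · (glucose − 100)/100
= 136 + 2.4 · (312 − 100)/100
= 136 + 5.1
= 141.1 mEq/L

141 mEq/L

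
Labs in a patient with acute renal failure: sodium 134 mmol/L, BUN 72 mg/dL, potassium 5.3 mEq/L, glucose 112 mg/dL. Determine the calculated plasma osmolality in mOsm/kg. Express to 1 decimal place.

Calculated osmolality = 2·Na + glucose/18 + BUN/2.8
= 2·134 + 112/18 + 72/2.8
= 268 + 6.22 + 25.71
= 299.93 mOsm/kg

299.9 mOsm/kg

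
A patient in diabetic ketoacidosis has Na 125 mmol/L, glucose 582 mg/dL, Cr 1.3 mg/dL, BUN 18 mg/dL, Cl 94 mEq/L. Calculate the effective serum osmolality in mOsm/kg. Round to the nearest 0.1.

Effective osmolality excludes urea (freely permeant across cell membranes):
2·Na + glucose/18
= 2·125 + 582/18
= 250 + 32.33
= 282.33 mOsm/kg

282.3 mOsm/kg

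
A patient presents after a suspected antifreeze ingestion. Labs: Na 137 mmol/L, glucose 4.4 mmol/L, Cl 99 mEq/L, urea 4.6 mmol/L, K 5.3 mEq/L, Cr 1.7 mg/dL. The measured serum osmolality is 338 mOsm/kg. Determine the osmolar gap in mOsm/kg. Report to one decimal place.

Calculated osmolality = 2·Na + glucose + urea
= 2·137 + 4.4 + 4.6
= 274 + 4.40 + 4.60
= 283 mOsm/kg ≈ 283.0 mOsm/kg
Osmolar gap = measured − calculated = 338 − 283.0 = 55.0 mOsm/kg

55.0 mOsm/kg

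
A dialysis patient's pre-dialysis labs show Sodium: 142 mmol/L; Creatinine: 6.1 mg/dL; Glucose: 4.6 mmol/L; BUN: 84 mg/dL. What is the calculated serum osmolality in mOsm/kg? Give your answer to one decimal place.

318.6 mOsm/kg

Calculated osmolality = 2·Na + glucose + BUN/2.8
= 2·142 + 4.6 + 84/2.8
= 284 + 4.60 + 30
= 318.6 mOsm/kg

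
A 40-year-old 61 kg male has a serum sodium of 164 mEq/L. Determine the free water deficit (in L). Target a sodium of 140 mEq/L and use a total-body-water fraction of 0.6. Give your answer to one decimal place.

6.3 L

TBW = 0.6 · 61 = 36.6 L
Free water deficit = TBW · (Na/140 − 1)
= 36.6 · (164/140 − 1)
= 36.6 · 0.1714
= 6.27 L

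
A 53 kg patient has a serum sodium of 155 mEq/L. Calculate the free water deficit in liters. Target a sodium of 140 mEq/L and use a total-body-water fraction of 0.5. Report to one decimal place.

2.8 L

TBW = 0.5 · 53 = 26.5 L
Free water deficit = TBW · (Na/140 − 1)
= 26.5 · (155/140 − 1)
= 26.5 · 0.1071
= 2.84 L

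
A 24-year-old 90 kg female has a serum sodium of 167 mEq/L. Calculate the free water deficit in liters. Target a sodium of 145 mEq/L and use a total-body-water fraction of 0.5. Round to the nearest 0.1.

TBW = 0.5 · 90 = 45 L
Free water deficit = TBW · (Na/145 − 1)
= 45 · (167/145 − 1)
= 45 · 0.1517
= 6.83 L

6.8 L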